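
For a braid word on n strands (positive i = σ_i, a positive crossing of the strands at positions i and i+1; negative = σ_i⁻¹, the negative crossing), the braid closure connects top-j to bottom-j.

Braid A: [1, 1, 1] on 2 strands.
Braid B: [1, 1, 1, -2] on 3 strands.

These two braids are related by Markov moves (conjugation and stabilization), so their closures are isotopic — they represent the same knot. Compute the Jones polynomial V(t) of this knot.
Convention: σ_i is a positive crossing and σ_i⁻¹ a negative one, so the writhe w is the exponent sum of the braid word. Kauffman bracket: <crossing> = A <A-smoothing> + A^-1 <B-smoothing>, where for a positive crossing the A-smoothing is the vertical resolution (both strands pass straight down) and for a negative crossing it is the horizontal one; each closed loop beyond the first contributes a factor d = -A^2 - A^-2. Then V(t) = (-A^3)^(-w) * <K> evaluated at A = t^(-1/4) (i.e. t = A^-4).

Markov-equivalent braids have isotopic closures, hence identical knot invariants. Strip the Markov moves from each word to reach a common short braid β, then compute V(t) once on β.
Braid A: s1 s1 s1 on 2 strands has no conjugating prefix/suffix or stabilization to strip; take β = s1 s1 s1.
Braid B: s1 s1 s1 s2^-1 on 3 strands reduces by inverse Markov moves (closure unchanged at each step):
  Destabilize: the word has the form β·s2^-1 where s2^-1 occurs only as the final letter (β ∈ B_2); drop it and the last strand → 2 strands.
Reduced to β = s1 s1 s1 on 2 strands, 3 crossings.
Both give the same β = s1 s1 s1 on 2 strands, so one state sum suffices:
Braid: s1 s1 s1 on 2 strands, 3 crossings.
Writhe w = (#positive) - (#negative) = 3 - 0 = 3.
Enumerate smoothing states for the bracket polynomial. There are 2^3 = 8 states.
Each crossing splits two ways (0=vertical, 1=horizontal). The state's weight is A^(#A-smoothings - #B-smoothings) * d^(loops - 1).
  state 000: A-exp=+3, loops=2, term = A^3 * d^1
  state 001: A-exp=+1, loops=1, term = A^1 * d^0
  state 010: A-exp=+1, loops=1, term = A^1 * d^0
  state 011: A-exp=-1, loops=2, term = A^-1 * d^1
  state 100: A-exp=+1, loops=1, term = A^1 * d^0
  state 101: A-exp=-1, loops=2, term = A^-1 * d^1
  state 110: A-exp=-1, loops=2, term = A^-1 * d^1
  state 111: A-exp=-3, loops=3, term = A^-3 * d^2
Collect the terms by A-exponent (count of states per loop number):
Powers of d = -A^2 - A^-2: d^2 = A^4 + 2 + A^-4.
  A^3 * (d) = -A^5 - A
  A^1 * (3) = 3*A
  A^-1 * (3*d) = -3*A - 3*A^-3
  A^-3 * (d^2) = A + 2*A^-3 + A^-7
Summing the groups: <K> = -A^5 - A^-3 + A^-7
Normalise by the writhe: (-A^3)^(-w) = (-A^3)^(-3) = -A^-9, so f(A) = -A^-9 * <K> = A^-4 + A^-12 - A^-16.
Substitute A = t^(-1/4), i.e. A^e → t^(-e/4): V(t) = -t^4 + t^3 + t

Answer: -t^4 + t^3 + t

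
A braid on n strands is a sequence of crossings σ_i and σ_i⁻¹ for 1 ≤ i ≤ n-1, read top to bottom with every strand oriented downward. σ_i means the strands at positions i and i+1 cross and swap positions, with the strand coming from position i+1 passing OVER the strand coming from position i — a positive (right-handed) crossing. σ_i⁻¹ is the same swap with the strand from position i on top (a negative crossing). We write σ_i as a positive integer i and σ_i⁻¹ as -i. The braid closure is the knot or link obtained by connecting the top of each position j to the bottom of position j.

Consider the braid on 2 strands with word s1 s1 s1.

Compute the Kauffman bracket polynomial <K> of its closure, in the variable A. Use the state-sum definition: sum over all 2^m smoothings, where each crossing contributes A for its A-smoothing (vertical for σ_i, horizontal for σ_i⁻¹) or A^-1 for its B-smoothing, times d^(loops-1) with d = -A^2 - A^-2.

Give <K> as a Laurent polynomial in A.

Braid: s1 s1 s1 on 2 strands, 3 crossings.
Writhe w = (#positive) - (#negative) = 3 - 0 = 3.
State-sum expansion of <K>. There are 2^3 = 8 states.
Each crossing splits two ways (0=vertical, 1=horizontal). The state's weight is A^(#A-smoothings - #B-smoothings) * d^(loops - 1).
  state 000: A-exp=+3, loops=2, term = A^3 * d^1
  state 001: A-exp=+1, loops=1, term = A^1 * d^0
  state 010: A-exp=+1, loops=1, term = A^1 * d^0
  state 011: A-exp=-1, loops=2, term = A^-1 * d^1
  state 100: A-exp=+1, loops=1, term = A^1 * d^0
  state 101: A-exp=-1, loops=2, term = A^-1 * d^1
  state 110: A-exp=-1, loops=2, term = A^-1 * d^1
  state 111: A-exp=-3, loops=3, term = A^-3 * d^2
Collect the terms by A-exponent (count of states per loop number):
Powers of d = -A^2 - A^-2: d^2 = A^4 + 2 + A^-4.
  A^3 * (d) = -A^5 - A
  A^1 * (3) = 3*A
  A^-1 * (3*d) = -3*A - 3*A^-3
  A^-3 * (d^2) = A + 2*A^-3 + A^-7
Summing the groups: <K> = -A^5 - A^-3 + A^-7

Answer: -A^5 - A^-3 + A^-7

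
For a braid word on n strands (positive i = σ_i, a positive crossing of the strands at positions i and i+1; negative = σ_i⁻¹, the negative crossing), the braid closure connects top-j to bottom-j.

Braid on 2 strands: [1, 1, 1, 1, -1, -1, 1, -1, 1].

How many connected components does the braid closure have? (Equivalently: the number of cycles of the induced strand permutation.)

1

Derivation:
Track the strand permutation on 2 strands, starting from identity.
  step 1: s1 swaps positions 1,2 -> [2 1]
  step 2: s1 swaps positions 1,2 -> [1 2]
  step 3: s1 swaps positions 1,2 -> [2 1]
  step 4: s1 swaps positions 1,2 -> [1 2]
  step 5: s1^-1 swaps positions 1,2 -> [2 1]
  step 6: s1^-1 swaps positions 1,2 -> [1 2]
  step 7: s1 swaps positions 1,2 -> [2 1]
  step 8: s1^-1 swaps positions 1,2 -> [1 2]
  step 9: s1 swaps positions 1,2 -> [2 1]
Final permutation (position -> original strand): [2 1]
Closure components = cycle count of this permutation = 1.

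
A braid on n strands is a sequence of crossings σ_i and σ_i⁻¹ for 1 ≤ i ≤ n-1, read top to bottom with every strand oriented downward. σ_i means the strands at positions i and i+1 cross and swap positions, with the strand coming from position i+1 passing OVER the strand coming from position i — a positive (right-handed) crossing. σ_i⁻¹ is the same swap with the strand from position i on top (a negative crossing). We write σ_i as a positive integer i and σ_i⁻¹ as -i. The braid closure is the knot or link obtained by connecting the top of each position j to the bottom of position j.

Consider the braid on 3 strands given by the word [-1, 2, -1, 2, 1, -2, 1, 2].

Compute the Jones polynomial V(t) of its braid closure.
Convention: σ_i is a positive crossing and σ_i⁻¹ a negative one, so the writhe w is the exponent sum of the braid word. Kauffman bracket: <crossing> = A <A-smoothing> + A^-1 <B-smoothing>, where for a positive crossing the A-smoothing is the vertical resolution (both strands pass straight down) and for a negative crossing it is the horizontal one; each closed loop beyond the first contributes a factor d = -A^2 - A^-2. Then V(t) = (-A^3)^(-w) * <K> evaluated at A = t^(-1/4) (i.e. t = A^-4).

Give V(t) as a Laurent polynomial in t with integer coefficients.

-t^5 + t^4 - t^3 + 2*t^2 - t + 2 - t^-1

Derivation:
Braid: s1^-1 s2 s1^-1 s2 s1 s2^-1 s1 s2 on 3 strands, 8 crossings.
Writhe w = (#positive) - (#negative) = 5 - 3 = 2.
State-sum expansion of <K>. There are 2^8 = 256 states.
Smooth each crossing (0=||, 1=⌣⌢); contribution A^(Σ sign_k(1-2s_k)) * d^(L-1).
Tabulate the states by total A-exponent and number of loops L (A-exp: L × count):
  A^8: L=2 ×1
  A^6: L=1 ×3, L=3 ×5
  A^4: L=2 ×22, L=4 ×6
  A^2: L=1 ×18, L=3 ×37, L=5 ×1
  A^0: L=2 ×58, L=4 ×12
  A^-2: L=1 ×24, L=3 ×31, L=5 ×1
  A^-4: L=2 ×23, L=4 ×5
  A^-6: L=3 ×8
  A^-8: L=4 ×1
Each group contributes A^e * Σ count * d^(L-1):
Powers of d = -A^2 - A^-2: d^2 = A^4 + 2 + A^-4; d^3 = -A^6 - 3*A^2 - 3*A^-2 - A^-6; d^4 = A^8 + 4*A^4 + 6 + 4*A^-4 + A^-8.
  A^8 * (d) = -A^10 - A^6
  A^6 * (3 + 5*d^2) = 5*A^10 + 13*A^6 + 5*A^2
  A^4 * (22*d + 6*d^3) = -6*A^10 - 40*A^6 - 40*A^2 - 6*A^-2
  A^2 * (18 + 37*d^2 + d^4) = A^10 + 41*A^6 + 98*A^2 + 41*A^-2 + A^-6
  A^0 * (58*d + 12*d^3) = -12*A^6 - 94*A^2 - 94*A^-2 - 12*A^-6
  A^-2 * (24 + 31*d^2 + d^4) = A^6 + 35*A^2 + 92*A^-2 + 35*A^-6 + A^-10
  A^-4 * (23*d + 5*d^3) = -5*A^2 - 38*A^-2 - 38*A^-6 - 5*A^-10
  A^-6 * (8*d^2) = 8*A^-2 + 16*A^-6 + 8*A^-10
  A^-8 * (d^3) = -A^-2 - 3*A^-6 - 3*A^-10 - A^-14
Summing the groups: <K> = -A^10 + 2*A^6 - A^2 + 2*A^-2 - A^-6 + A^-10 - A^-14
Normalise by the writhe: (-A^3)^(-w) = (-A^3)^(-2) = A^-6, so f(A) = A^-6 * <K> = -A^4 + 2 - A^-4 + 2*A^-8 - A^-12 + A^-16 - A^-20.
Substitute A = t^(-1/4), i.e. A^e → t^(-e/4): V(t) = -t^5 + t^4 - t^3 + 2*t^2 - t + 2 - t^-1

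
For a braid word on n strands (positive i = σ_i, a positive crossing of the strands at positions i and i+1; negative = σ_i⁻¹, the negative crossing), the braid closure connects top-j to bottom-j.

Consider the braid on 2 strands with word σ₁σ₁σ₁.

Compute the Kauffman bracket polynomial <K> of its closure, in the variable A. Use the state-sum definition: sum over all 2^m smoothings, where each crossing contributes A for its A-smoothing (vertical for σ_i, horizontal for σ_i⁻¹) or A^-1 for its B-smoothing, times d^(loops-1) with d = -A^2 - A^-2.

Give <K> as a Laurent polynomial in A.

-A^5 - A^-3 + A^-7

Derivation:
Braid: s1 s1 s1 on 2 strands, 3 crossings.
Writhe w = (#positive) - (#negative) = 3 - 0 = 3.
Enumerate smoothing states for the bracket polynomial. There are 2^3 = 8 states.
For each crossing: s=0 is the vertical smoothing, s=1 horizontal. Crossing k contributes A^(sign_k * (1 - 2*s_k)); loop factor d = -A^2 - A^-2.
  state 000: A-exp=+3, loops=2, term = A^3 * d^1
  state 001: A-exp=+1, loops=1, term = A^1 * d^0
  state 010: A-exp=+1, loops=1, term = A^1 * d^0
  state 011: A-exp=-1, loops=2, term = A^-1 * d^1
  state 100: A-exp=+1, loops=1, term = A^1 * d^0
  state 101: A-exp=-1, loops=2, term = A^-1 * d^1
  state 110: A-exp=-1, loops=2, term = A^-1 * d^1
  state 111: A-exp=-3, loops=3, term = A^-3 * d^2
Collect the terms by A-exponent (count of states per loop number):
Powers of d = -A^2 - A^-2: d^2 = A^4 + 2 + A^-4.
  A^3 * (d) = -A^5 - A
  A^1 * (3) = 3*A
  A^-1 * (3*d) = -3*A - 3*A^-3
  A^-3 * (d^2) = A + 2*A^-3 + A^-7
Summing the groups: <K> = -A^5 - A^-3 + A^-7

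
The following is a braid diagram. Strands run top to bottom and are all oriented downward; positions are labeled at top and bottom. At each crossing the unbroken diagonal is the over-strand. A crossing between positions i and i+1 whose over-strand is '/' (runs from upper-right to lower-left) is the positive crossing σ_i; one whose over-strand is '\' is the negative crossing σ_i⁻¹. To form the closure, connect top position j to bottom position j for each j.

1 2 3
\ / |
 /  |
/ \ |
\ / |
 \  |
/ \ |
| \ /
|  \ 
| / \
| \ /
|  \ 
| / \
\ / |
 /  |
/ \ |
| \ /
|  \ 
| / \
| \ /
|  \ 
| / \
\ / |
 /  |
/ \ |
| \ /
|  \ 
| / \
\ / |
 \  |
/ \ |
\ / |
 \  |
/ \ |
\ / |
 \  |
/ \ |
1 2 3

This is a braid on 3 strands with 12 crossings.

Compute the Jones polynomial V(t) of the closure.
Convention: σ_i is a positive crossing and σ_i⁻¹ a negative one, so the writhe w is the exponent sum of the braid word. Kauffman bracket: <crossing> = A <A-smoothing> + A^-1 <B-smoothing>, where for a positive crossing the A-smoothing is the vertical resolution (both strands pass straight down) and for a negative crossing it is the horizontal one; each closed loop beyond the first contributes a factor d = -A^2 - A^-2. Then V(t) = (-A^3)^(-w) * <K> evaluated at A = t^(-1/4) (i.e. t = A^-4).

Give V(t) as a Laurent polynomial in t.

2*t^-2 - 3*t^-3 + 6*t^-4 - 7*t^-5 + 7*t^-6 - 7*t^-7 + 5*t^-8 - 3*t^-9 + t^-10

Derivation:
Reading the diagram top to bottom ('/'-over between positions i,i+1 = s_i, '\'-over = s_i^-1): braid word = s1 s1^-1 s2^-1 s2^-1 s1 s2^-1 s2^-1 s1 s2^-1 s1^-1 s1^-1 s1^-1.
The presented braid s1 s1^-1 s2^-1 s2^-1 s1 s2^-1 s2^-1 s1 s2^-1 s1^-1 s1^-1 s1^-1 on 3 strands reduces by inverse Markov moves (closure unchanged at each step):
  Deconjugate: the word is γ·β·γ⁻¹ with γ = s1 (prefix) and γ⁻¹ = s1^-1 (suffix); strip both.
Reduced to β = s1^-1 s2^-1 s2^-1 s1 s2^-1 s2^-1 s1 s2^-1 s1^-1 s1^-1 on 3 strands, 10 crossings.
Compute on β:
Braid: s1^-1 s2^-1 s2^-1 s1 s2^-1 s2^-1 s1 s2^-1 s1^-1 s1^-1 on 3 strands, 10 crossings.
Writhe w = (#positive) - (#negative) = 2 - 8 = -6.
Enumerate smoothing states for the bracket polynomial. There are 2^10 = 1024 states.
For each crossing: s=0 is the vertical smoothing, s=1 horizontal. Crossing k contributes A^(sign_k * (1 - 2*s_k)); loop factor d = -A^2 - A^-2.
Tabulate the states by total A-exponent and number of loops L (A-exp: L × count):
  A^10: L=7 ×1
  A^8: L=6 ×10
  A^6: L=5 ×44, L=7 ×1
  A^4: L=4 ×110, L=6 ×10
  A^2: L=3 ×166, L=5 ×44
  A^0: L=2 ×144, L=4 ×106, L=6 ×2
  A^-2: L=1 ×57, L=3 ×140, L=5 ×13
  A^-4: L=2 ×91, L=4 ×28, L=6 ×1
  A^-6: L=1 ×16, L=3 ×26, L=5 ×3
  A^-8: L=2 ×7, L=4 ×3
  A^-10: L=3 ×1
Each group contributes A^e * Σ count * d^(L-1):
Powers of d = -A^2 - A^-2: d^2 = A^4 + 2 + A^-4; d^3 = -A^6 - 3*A^2 - 3*A^-2 - A^-6; d^4 = A^8 + 4*A^4 + 6 + 4*A^-4 + A^-8; d^5 = -A^10 - 5*A^6 - 10*A^2 - 10*A^-2 - 5*A^-6 - A^-10; d^6 = A^12 + 6*A^8 + 15*A^4 + 20 + 15*A^-4 + 6*A^-8 + A^-12.
  A^10 * (d^6) = A^22 + 6*A^18 + 15*A^14 + 20*A^10 + 15*A^6 + 6*A^2 + A^-2
  A^8 * (10*d^5) = -10*A^18 - 50*A^14 - 100*A^10 - 100*A^6 - 50*A^2 - 10*A^-2
  A^6 * (44*d^4 + d^6) = A^18 + 50*A^14 + 191*A^10 + 284*A^6 + 191*A^2 + 50*A^-2 + A^-6
  A^4 * (110*d^3 + 10*d^5) = -10*A^14 - 160*A^10 - 430*A^6 - 430*A^2 - 160*A^-2 - 10*A^-6
  A^2 * (166*d^2 + 44*d^4) = 44*A^10 + 342*A^6 + 596*A^2 + 342*A^-2 + 44*A^-6
  A^0 * (144*d + 106*d^3 + 2*d^5) = -2*A^10 - 116*A^6 - 482*A^2 - 482*A^-2 - 116*A^-6 - 2*A^-10
  A^-2 * (57 + 140*d^2 + 13*d^4) = 13*A^6 + 192*A^2 + 415*A^-2 + 192*A^-6 + 13*A^-10
  A^-4 * (91*d + 28*d^3 + d^5) = -A^6 - 33*A^2 - 185*A^-2 - 185*A^-6 - 33*A^-10 - A^-14
  A^-6 * (16 + 26*d^2 + 3*d^4) = 3*A^2 + 38*A^-2 + 86*A^-6 + 38*A^-10 + 3*A^-14
  A^-8 * (7*d + 3*d^3) = -3*A^-2 - 16*A^-6 - 16*A^-10 - 3*A^-14
  A^-10 * (d^2) = A^-6 + 2*A^-10 + A^-14
Summing the groups: <K> = A^22 - 3*A^18 + 5*A^14 - 7*A^10 + 7*A^6 - 7*A^2 + 6*A^-2 - 3*A^-6 + 2*A^-10
Normalise by the writhe: (-A^3)^(-w) = (-A^3)^(6) = A^18, so f(A) = A^18 * <K> = A^40 - 3*A^36 + 5*A^32 - 7*A^28 + 7*A^24 - 7*A^20 + 6*A^16 - 3*A^12 + 2*A^8.
Substitute A = t^(-1/4), i.e. A^e → t^(-e/4): V(t) = 2*t^-2 - 3*t^-3 + 6*t^-4 - 7*t^-5 + 7*t^-6 - 7*t^-7 + 5*t^-8 - 3*t^-9 + t^-10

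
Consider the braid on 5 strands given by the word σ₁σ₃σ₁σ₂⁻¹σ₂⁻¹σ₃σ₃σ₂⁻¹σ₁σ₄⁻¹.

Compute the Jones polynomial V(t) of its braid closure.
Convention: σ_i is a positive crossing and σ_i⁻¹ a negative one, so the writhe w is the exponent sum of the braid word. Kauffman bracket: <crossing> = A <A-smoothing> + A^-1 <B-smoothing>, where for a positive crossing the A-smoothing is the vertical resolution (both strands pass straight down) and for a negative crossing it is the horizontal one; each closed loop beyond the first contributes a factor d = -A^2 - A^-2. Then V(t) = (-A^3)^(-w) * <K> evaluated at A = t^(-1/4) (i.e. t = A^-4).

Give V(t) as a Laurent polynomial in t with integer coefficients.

The presented braid s1 s3 s1 s2^-1 s2^-1 s3 s3 s2^-1 s1 s4^-1 on 5 strands reduces by inverse Markov moves (closure unchanged at each step):
  Destabilize: the word has the form β·s4^-1 where s4^-1 occurs only as the final letter (β ∈ B_4); drop it and the last strand → 4 strands.
Reduced to β = s1 s3 s1 s2^-1 s2^-1 s3 s3 s2^-1 s1 on 4 strands, 9 crossings.
Compute on β:
Braid: s1 s3 s1 s2^-1 s2^-1 s3 s3 s2^-1 s1 on 4 strands, 9 crossings.
Writhe w = (#positive) - (#negative) = 6 - 3 = 3.
State-sum expansion of <K>. There are 2^9 = 512 states.
Smooth each crossing (0=||, 1=⌣⌢); contribution A^(Σ sign_k(1-2s_k)) * d^(L-1).
Tabulate the states by total A-exponent and number of loops L (A-exp: L × count):
  A^9: L=5 ×1
  A^7: L=4 ×9
  A^5: L=3 ×32, L=5 ×4
  A^3: L=2 ×55, L=4 ×28, L=6 ×1
  A^1: L=1 ×39, L=3 ×77, L=5 ×10
  A^-1: L=2 ×81, L=4 ×44, L=6 ×1
  A^-3: L=3 ×73, L=5 ×11
  A^-5: L=4 ×35, L=6 ×1
  A^-7: L=5 ×9
  A^-9: L=6 ×1
Each group contributes A^e * Σ count * d^(L-1):
Powers of d = -A^2 - A^-2: d^2 = A^4 + 2 + A^-4; d^3 = -A^6 - 3*A^2 - 3*A^-2 - A^-6; d^4 = A^8 + 4*A^4 + 6 + 4*A^-4 + A^-8; d^5 = -A^10 - 5*A^6 - 10*A^2 - 10*A^-2 - 5*A^-6 - A^-10.
  A^9 * (d^4) = A^17 + 4*A^13 + 6*A^9 + 4*A^5 + A
  A^7 * (9*d^3) = -9*A^13 - 27*A^9 - 27*A^5 - 9*A
  A^5 * (32*d^2 + 4*d^4) = 4*A^13 + 48*A^9 + 88*A^5 + 48*A + 4*A^-3
  A^3 * (55*d + 28*d^3 + d^5) = -A^13 - 33*A^9 - 149*A^5 - 149*A - 33*A^-3 - A^-7
  A^1 * (39 + 77*d^2 + 10*d^4) = 10*A^9 + 117*A^5 + 253*A + 117*A^-3 + 10*A^-7
  A^-1 * (81*d + 44*d^3 + d^5) = -A^9 - 49*A^5 - 223*A - 223*A^-3 - 49*A^-7 - A^-11
  A^-3 * (73*d^2 + 11*d^4) = 11*A^5 + 117*A + 212*A^-3 + 117*A^-7 + 11*A^-11
  A^-5 * (35*d^3 + d^5) = -A^5 - 40*A - 115*A^-3 - 115*A^-7 - 40*A^-11 - A^-15
  A^-7 * (9*d^4) = 9*A + 36*A^-3 + 54*A^-7 + 36*A^-11 + 9*A^-15
  A^-9 * (d^5) = -A - 5*A^-3 - 10*A^-7 - 10*A^-11 - 5*A^-15 - A^-19
Summing the groups: <K> = A^17 - 2*A^13 + 3*A^9 - 6*A^5 + 6*A - 7*A^-3 + 6*A^-7 - 4*A^-11 + 3*A^-15 - A^-19
Normalise by the writhe: (-A^3)^(-w) = (-A^3)^(-3) = -A^-9, so f(A) = -A^-9 * <K> = -A^8 + 2*A^4 - 3 + 6*A^-4 - 6*A^-8 + 7*A^-12 - 6*A^-16 + 4*A^-20 - 3*A^-24 + A^-28.
Substitute A = t^(-1/4), i.e. A^e → t^(-e/4): V(t) = t^7 - 3*t^6 + 4*t^5 - 6*t^4 + 7*t^3 - 6*t^2 + 6*t - 3 + 2*t^-1 - t^-2

Answer: t^7 - 3*t^6 + 4*t^5 - 6*t^4 + 7*t^3 - 6*t^2 + 6*t - 3 + 2*t^-1 - t^-2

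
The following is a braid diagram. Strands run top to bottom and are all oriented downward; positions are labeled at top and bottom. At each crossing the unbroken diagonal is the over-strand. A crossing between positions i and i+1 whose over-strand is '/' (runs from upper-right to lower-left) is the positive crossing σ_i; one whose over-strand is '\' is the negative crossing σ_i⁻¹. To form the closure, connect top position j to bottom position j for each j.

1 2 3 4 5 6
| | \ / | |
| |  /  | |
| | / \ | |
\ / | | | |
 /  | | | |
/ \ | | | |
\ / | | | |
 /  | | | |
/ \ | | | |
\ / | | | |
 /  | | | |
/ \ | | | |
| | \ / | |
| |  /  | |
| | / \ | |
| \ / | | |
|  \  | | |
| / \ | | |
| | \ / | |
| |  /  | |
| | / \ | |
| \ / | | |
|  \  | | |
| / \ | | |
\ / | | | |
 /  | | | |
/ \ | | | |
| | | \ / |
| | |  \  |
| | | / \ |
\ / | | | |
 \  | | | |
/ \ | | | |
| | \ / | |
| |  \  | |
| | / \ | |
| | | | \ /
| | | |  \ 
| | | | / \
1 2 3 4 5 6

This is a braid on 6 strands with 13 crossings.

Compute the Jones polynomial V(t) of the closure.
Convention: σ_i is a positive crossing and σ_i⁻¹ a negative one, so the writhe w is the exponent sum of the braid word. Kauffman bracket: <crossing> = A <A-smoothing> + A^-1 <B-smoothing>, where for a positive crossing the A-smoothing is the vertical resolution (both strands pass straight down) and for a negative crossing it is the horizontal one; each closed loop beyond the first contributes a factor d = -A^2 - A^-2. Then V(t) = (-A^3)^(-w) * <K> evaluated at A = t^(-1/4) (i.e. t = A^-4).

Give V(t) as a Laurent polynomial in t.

-t^6 + 2*t^5 - 2*t^4 + 3*t^3 - 3*t^2 + 2*t - 1 + t^-1

Derivation:
Reading the diagram top to bottom ('/'-over between positions i,i+1 = s_i, '\'-over = s_i^-1): braid word = s3 s1 s1 s1 s3 s2^-1 s3 s2^-1 s1 s4^-1 s1^-1 s3^-1 s5^-1.
The presented braid s3 s1 s1 s1 s3 s2^-1 s3 s2^-1 s1 s4^-1 s1^-1 s3^-1 s5^-1 on 6 strands reduces by inverse Markov moves (closure unchanged at each step):
  Destabilize: the word has the form β·s5^-1 where s5^-1 occurs only as the final letter (β ∈ B_5); drop it and the last strand → 5 strands.
  Deconjugate: the word is γ·β·γ⁻¹ with γ = s3 s1 (prefix) and γ⁻¹ = s1^-1 s3^-1 (suffix); strip both.
  Destabilize: the word has the form β·s4^-1 where s4^-1 occurs only as the final letter (β ∈ B_4); drop it and the last strand → 4 strands.
Reduced to β = s1 s1 s3 s2^-1 s3 s2^-1 s1 on 4 strands, 7 crossings.
Compute on β:
Braid: s1 s1 s3 s2^-1 s3 s2^-1 s1 on 4 strands, 7 crossings.
Writhe w = (#positive) - (#negative) = 5 - 2 = 3.
State-sum expansion of <K>. There are 2^7 = 128 states.
Smooth each crossing (0=||, 1=⌣⌢); contribution A^(Σ sign_k(1-2s_k)) * d^(L-1).
Tabulate the states by total A-exponent and number of loops L (A-exp: L × count):
  A^7: L=4 ×1
  A^5: L=3 ×7
  A^3: L=2 ×17, L=4 ×4
  A^1: L=1 ×15, L=3 ×19, L=5 ×1
  A^-1: L=2 ×27, L=4 ×8
  A^-3: L=3 ×20, L=5 ×1
  A^-5: L=4 ×7
  A^-7: L=5 ×1
Each group contributes A^e * Σ count * d^(L-1):
Powers of d = -A^2 - A^-2: d^2 = A^4 + 2 + A^-4; d^3 = -A^6 - 3*A^2 - 3*A^-2 - A^-6; d^4 = A^8 + 4*A^4 + 6 + 4*A^-4 + A^-8.
  A^7 * (d^3) = -A^13 - 3*A^9 - 3*A^5 - A
  A^5 * (7*d^2) = 7*A^9 + 14*A^5 + 7*A
  A^3 * (17*d + 4*d^3) = -4*A^9 - 29*A^5 - 29*A - 4*A^-3
  A^1 * (15 + 19*d^2 + d^4) = A^9 + 23*A^5 + 59*A + 23*A^-3 + A^-7
  A^-1 * (27*d + 8*d^3) = -8*A^5 - 51*A - 51*A^-3 - 8*A^-7
  A^-3 * (20*d^2 + d^4) = A^5 + 24*A + 46*A^-3 + 24*A^-7 + A^-11
  A^-5 * (7*d^3) = -7*A - 21*A^-3 - 21*A^-7 - 7*A^-11
  A^-7 * (d^4) = A + 4*A^-3 + 6*A^-7 + 4*A^-11 + A^-15
Summing the groups: <K> = -A^13 + A^9 - 2*A^5 + 3*A - 3*A^-3 + 2*A^-7 - 2*A^-11 + A^-15
Normalise by the writhe: (-A^3)^(-w) = (-A^3)^(-3) = -A^-9, so f(A) = -A^-9 * <K> = A^4 - 1 + 2*A^-4 - 3*A^-8 + 3*A^-12 - 2*A^-16 + 2*A^-20 - A^-24.
Substitute A = t^(-1/4), i.e. A^e → t^(-e/4): V(t) = -t^6 + 2*t^5 - 2*t^4 + 3*t^3 - 3*t^2 + 2*t - 1 + t^-1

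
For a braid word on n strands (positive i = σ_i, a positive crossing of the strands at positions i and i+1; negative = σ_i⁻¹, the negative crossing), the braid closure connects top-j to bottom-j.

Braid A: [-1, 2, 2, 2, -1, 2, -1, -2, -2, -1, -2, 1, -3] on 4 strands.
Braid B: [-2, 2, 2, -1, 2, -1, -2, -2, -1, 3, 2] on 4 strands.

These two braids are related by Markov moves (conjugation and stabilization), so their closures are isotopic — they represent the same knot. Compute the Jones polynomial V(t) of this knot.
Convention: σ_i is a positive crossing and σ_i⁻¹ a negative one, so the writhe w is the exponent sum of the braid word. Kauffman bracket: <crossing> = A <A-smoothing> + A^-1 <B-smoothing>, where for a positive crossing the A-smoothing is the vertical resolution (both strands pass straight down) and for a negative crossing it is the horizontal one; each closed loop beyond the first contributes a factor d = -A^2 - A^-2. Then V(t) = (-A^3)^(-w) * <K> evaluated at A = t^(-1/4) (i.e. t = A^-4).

-t + 2 - t^-1 + 2*t^-2 - t^-3 + t^-4 - t^-5

Derivation:
Markov-equivalent braids have isotopic closures, hence identical knot invariants. Strip the Markov moves from each word to reach a common short braid β, then compute V(t) once on β.
Braid A: s1^-1 s2 s2 s2 s1^-1 s2 s1^-1 s2^-1 s2^-1 s1^-1 s2^-1 s1 s3^-1 on 4 strands reduces by inverse Markov moves (closure unchanged at each step):
  Destabilize: the word has the form β·s3^-1 where s3^-1 occurs only as the final letter (β ∈ B_3); drop it and the last strand → 3 strands.
  Deconjugate: the word is γ·β·γ⁻¹ with γ = s1^-1 s2 (prefix) and γ⁻¹ = s2^-1 s1 (suffix); strip both.
Reduced to β = s2 s2 s1^-1 s2 s1^-1 s2^-1 s2^-1 s1^-1 on 3 strands, 8 crossings.
Braid B: s2^-1 s2 s2 s1^-1 s2 s1^-1 s2^-1 s2^-1 s1^-1 s3 s2 on 4 strands reduces by inverse Markov moves (closure unchanged at each step):
  Deconjugate: the word is γ·β·γ⁻¹ with γ = s2^-1 (prefix) and γ⁻¹ = s2 (suffix); strip both.
  Destabilize: the word has the form β·s3 where s3 occurs only as the final letter (β ∈ B_3); drop it and the last strand → 3 strands.
Reduced to β = s2 s2 s1^-1 s2 s1^-1 s2^-1 s2^-1 s1^-1 on 3 strands, 8 crossings.
Both give the same β = s2 s2 s1^-1 s2 s1^-1 s2^-1 s2^-1 s1^-1 on 3 strands, so one state sum suffices:
Braid: s2 s2 s1^-1 s2 s1^-1 s2^-1 s2^-1 s1^-1 on 3 strands, 8 crossings.
Writhe w = (#positive) - (#negative) = 3 - 5 = -2.
Computing the Kauffman bracket via state sum. There are 2^8 = 256 states.
For each crossing: s=0 is the vertical smoothing, s=1 horizontal. Crossing k contributes A^(sign_k * (1 - 2*s_k)); loop factor d = -A^2 - A^-2.
Tabulate the states by total A-exponent and number of loops L (A-exp: L × count):
  A^8: L=4 ×1
  A^6: L=3 ×8
  A^4: L=2 ×23, L=4 ×5
  A^2: L=1 ×22, L=3 ×33, L=5 ×1
  A^0: L=2 ×52, L=4 ×18
  A^-2: L=1 ×13, L=3 ×37, L=5 ×6
  A^-4: L=2 ×14, L=4 ×13, L=6 ×1
  A^-6: L=3 ×6, L=5 ×2
  A^-8: L=4 ×1
Each group contributes A^e * Σ count * d^(L-1):
Powers of d = -A^2 - A^-2: d^2 = A^4 + 2 + A^-4; d^3 = -A^6 - 3*A^2 - 3*A^-2 - A^-6; d^4 = A^8 + 4*A^4 + 6 + 4*A^-4 + A^-8; d^5 = -A^10 - 5*A^6 - 10*A^2 - 10*A^-2 - 5*A^-6 - A^-10.
  A^8 * (d^3) = -A^14 - 3*A^10 - 3*A^6 - A^2
  A^6 * (8*d^2) = 8*A^10 + 16*A^6 + 8*A^2
  A^4 * (23*d + 5*d^3) = -5*A^10 - 38*A^6 - 38*A^2 - 5*A^-2
  A^2 * (22 + 33*d^2 + d^4) = A^10 + 37*A^6 + 94*A^2 + 37*A^-2 + A^-6
  A^0 * (52*d + 18*d^3) = -18*A^6 - 106*A^2 - 106*A^-2 - 18*A^-6
  A^-2 * (13 + 37*d^2 + 6*d^4) = 6*A^6 + 61*A^2 + 123*A^-2 + 61*A^-6 + 6*A^-10
  A^-4 * (14*d + 13*d^3 + d^5) = -A^6 - 18*A^2 - 63*A^-2 - 63*A^-6 - 18*A^-10 - A^-14
  A^-6 * (6*d^2 + 2*d^4) = 2*A^2 + 14*A^-2 + 24*A^-6 + 14*A^-10 + 2*A^-14
  A^-8 * (d^3) = -A^-2 - 3*A^-6 - 3*A^-10 - A^-14
Summing the groups: <K> = -A^14 + A^10 - A^6 + 2*A^2 - A^-2 + 2*A^-6 - A^-10
Normalise by the writhe: (-A^3)^(-w) = (-A^3)^(2) = A^6, so f(A) = A^6 * <K> = -A^20 + A^16 - A^12 + 2*A^8 - A^4 + 2 - A^-4.
Substitute A = t^(-1/4), i.e. A^e → t^(-e/4): V(t) = -t + 2 - t^-1 + 2*t^-2 - t^-3 + t^-4 - t^-5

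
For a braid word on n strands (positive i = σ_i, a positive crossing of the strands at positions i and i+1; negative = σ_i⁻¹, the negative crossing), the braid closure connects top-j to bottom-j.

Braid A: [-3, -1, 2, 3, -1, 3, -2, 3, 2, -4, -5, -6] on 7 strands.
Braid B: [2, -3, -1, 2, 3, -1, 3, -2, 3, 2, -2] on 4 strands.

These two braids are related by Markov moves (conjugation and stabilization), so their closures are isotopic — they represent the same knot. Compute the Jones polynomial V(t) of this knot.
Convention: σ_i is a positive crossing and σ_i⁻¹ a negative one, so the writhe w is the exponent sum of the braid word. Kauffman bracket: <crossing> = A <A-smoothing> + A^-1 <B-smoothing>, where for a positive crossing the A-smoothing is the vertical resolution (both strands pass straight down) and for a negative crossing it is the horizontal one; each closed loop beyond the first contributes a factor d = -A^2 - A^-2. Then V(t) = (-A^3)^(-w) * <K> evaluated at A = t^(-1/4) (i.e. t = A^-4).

-t^5 + 2*t^4 - 2*t^3 + 3*t^2 - 3*t + 3 - 2*t^-1 + t^-2

Derivation:
Markov-equivalent braids have isotopic closures, hence identical knot invariants. Strip the Markov moves from each word to reach a common short braid β, then compute V(t) once on β.
Braid A: s3^-1 s1^-1 s2 s3 s1^-1 s3 s2^-1 s3 s2 s4^-1 s5^-1 s6^-1 on 7 strands reduces by inverse Markov moves (closure unchanged at each step):
  Destabilize: the word has the form β·s6^-1 where s6^-1 occurs only as the final letter (β ∈ B_6); drop it and the last strand → 6 strands.
  Destabilize: the word has the form β·s5^-1 where s5^-1 occurs only as the final letter (β ∈ B_5); drop it and the last strand → 5 strands.
  Destabilize: the word has the form β·s4^-1 where s4^-1 occurs only as the final letter (β ∈ B_4); drop it and the last strand → 4 strands.
Reduced to β = s3^-1 s1^-1 s2 s3 s1^-1 s3 s2^-1 s3 s2 on 4 strands, 9 crossings.
Braid B: s2 s3^-1 s1^-1 s2 s3 s1^-1 s3 s2^-1 s3 s2 s2^-1 on 4 strands reduces by inverse Markov moves (closure unchanged at each step):
  Deconjugate: the word is γ·β·γ⁻¹ with γ = s2 (prefix) and γ⁻¹ = s2^-1 (suffix); strip both.
Reduced to β = s3^-1 s1^-1 s2 s3 s1^-1 s3 s2^-1 s3 s2 on 4 strands, 9 crossings.
Both give the same β = s3^-1 s1^-1 s2 s3 s1^-1 s3 s2^-1 s3 s2 on 4 strands, so one state sum suffices:
Braid: s3^-1 s1^-1 s2 s3 s1^-1 s3 s2^-1 s3 s2 on 4 strands, 9 crossings.
Writhe w = (#positive) - (#negative) = 5 - 4 = 1.
State-sum expansion of <K>. There are 2^9 = 512 states.
Smooth each crossing (0=||, 1=⌣⌢); contribution A^(Σ sign_k(1-2s_k)) * d^(L-1).
Tabulate the states by total A-exponent and number of loops L (A-exp: L × count):
  A^9: L=2 ×1
  A^7: L=1 ×3, L=3 ×6
  A^5: L=2 ×26, L=4 ×10
  A^3: L=1 ×21, L=3 ×58, L=5 ×5
  A^1: L=2 ×86, L=4 ×39, L=6 ×1
  A^-1: L=1 ×35, L=3 ×80, L=5 ×11
  A^-3: L=2 ×53, L=4 ×30, L=6 ×1
  A^-5: L=3 ×32, L=5 ×4
  A^-7: L=4 ×9
  A^-9: L=5 ×1
Each group contributes A^e * Σ count * d^(L-1):
Powers of d = -A^2 - A^-2: d^2 = A^4 + 2 + A^-4; d^3 = -A^6 - 3*A^2 - 3*A^-2 - A^-6; d^4 = A^8 + 4*A^4 + 6 + 4*A^-4 + A^-8; d^5 = -A^10 - 5*A^6 - 10*A^2 - 10*A^-2 - 5*A^-6 - A^-10.
  A^9 * (d) = -A^11 - A^7
  A^7 * (3 + 6*d^2) = 6*A^11 + 15*A^7 + 6*A^3
  A^5 * (26*d + 10*d^3) = -10*A^11 - 56*A^7 - 56*A^3 - 10*A^-1
  A^3 * (21 + 58*d^2 + 5*d^4) = 5*A^11 + 78*A^7 + 167*A^3 + 78*A^-1 + 5*A^-5
  A^1 * (86*d + 39*d^3 + d^5) = -A^11 - 44*A^7 - 213*A^3 - 213*A^-1 - 44*A^-5 - A^-9
  A^-1 * (35 + 80*d^2 + 11*d^4) = 11*A^7 + 124*A^3 + 261*A^-1 + 124*A^-5 + 11*A^-9
  A^-3 * (53*d + 30*d^3 + d^5) = -A^7 - 35*A^3 - 153*A^-1 - 153*A^-5 - 35*A^-9 - A^-13
  A^-5 * (32*d^2 + 4*d^4) = 4*A^3 + 48*A^-1 + 88*A^-5 + 48*A^-9 + 4*A^-13
  A^-7 * (9*d^3) = -9*A^-1 - 27*A^-5 - 27*A^-9 - 9*A^-13
  A^-9 * (d^4) = A^-1 + 4*A^-5 + 6*A^-9 + 4*A^-13 + A^-17
Summing the groups: <K> = -A^11 + 2*A^7 - 3*A^3 + 3*A^-1 - 3*A^-5 + 2*A^-9 - 2*A^-13 + A^-17
Normalise by the writhe: (-A^3)^(-w) = (-A^3)^(-1) = -A^-3, so f(A) = -A^-3 * <K> = A^8 - 2*A^4 + 3 - 3*A^-4 + 3*A^-8 - 2*A^-12 + 2*A^-16 - A^-20.
Substitute A = t^(-1/4), i.e. A^e → t^(-e/4): V(t) = -t^5 + 2*t^4 - 2*t^3 + 3*t^2 - 3*t + 3 - 2*t^-1 + t^-2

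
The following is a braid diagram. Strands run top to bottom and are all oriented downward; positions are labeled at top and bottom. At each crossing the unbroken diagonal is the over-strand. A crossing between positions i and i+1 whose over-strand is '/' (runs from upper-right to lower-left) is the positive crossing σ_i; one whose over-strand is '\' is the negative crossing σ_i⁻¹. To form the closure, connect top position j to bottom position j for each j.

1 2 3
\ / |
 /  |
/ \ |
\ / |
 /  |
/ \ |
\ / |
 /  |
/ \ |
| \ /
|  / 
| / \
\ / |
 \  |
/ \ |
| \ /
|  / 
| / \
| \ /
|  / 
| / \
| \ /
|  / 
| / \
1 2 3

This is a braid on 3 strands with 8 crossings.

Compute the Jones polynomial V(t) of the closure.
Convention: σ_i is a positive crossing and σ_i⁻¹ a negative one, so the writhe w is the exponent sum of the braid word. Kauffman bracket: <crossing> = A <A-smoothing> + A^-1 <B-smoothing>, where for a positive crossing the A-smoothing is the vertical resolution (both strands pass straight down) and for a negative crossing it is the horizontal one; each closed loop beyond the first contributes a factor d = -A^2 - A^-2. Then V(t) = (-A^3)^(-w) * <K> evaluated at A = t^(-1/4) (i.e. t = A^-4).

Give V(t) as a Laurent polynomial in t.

Reading the diagram top to bottom ('/'-over between positions i,i+1 = s_i, '\'-over = s_i^-1): braid word = s1 s1 s1 s2 s1^-1 s2 s2 s2.
Braid: s1 s1 s1 s2 s1^-1 s2 s2 s2 on 3 strands, 8 crossings.
Writhe w = (#positive) - (#negative) = 7 - 1 = 6.
State-sum expansion of <K>. There are 2^8 = 256 states.
For each crossing: s=0 is the vertical smoothing, s=1 horizontal. Crossing k contributes A^(sign_k * (1 - 2*s_k)); loop factor d = -A^2 - A^-2.
Tabulate the states by total A-exponent and number of loops L (A-exp: L × count):
  A^8: L=2 ×1
  A^6: L=1 ×4, L=3 ×4
  A^4: L=2 ×25, L=4 ×3
  A^2: L=1 ×21, L=3 ×34, L=5 ×1
  A^0: L=2 ×48, L=4 ×22
  A^-2: L=3 ×49, L=5 ×7
  A^-4: L=4 ×27, L=6 ×1
  A^-6: L=5 ×8
  A^-8: L=6 ×1
Each group contributes A^e * Σ count * d^(L-1):
Powers of d = -A^2 - A^-2: d^2 = A^4 + 2 + A^-4; d^3 = -A^6 - 3*A^2 - 3*A^-2 - A^-6; d^4 = A^8 + 4*A^4 + 6 + 4*A^-4 + A^-8; d^5 = -A^10 - 5*A^6 - 10*A^2 - 10*A^-2 - 5*A^-6 - A^-10.
  A^8 * (d) = -A^10 - A^6
  A^6 * (4 + 4*d^2) = 4*A^10 + 12*A^6 + 4*A^2
  A^4 * (25*d + 3*d^3) = -3*A^10 - 34*A^6 - 34*A^2 - 3*A^-2
  A^2 * (21 + 34*d^2 + d^4) = A^10 + 38*A^6 + 95*A^2 + 38*A^-2 + A^-6
  A^0 * (48*d + 22*d^3) = -22*A^6 - 114*A^2 - 114*A^-2 - 22*A^-6
  A^-2 * (49*d^2 + 7*d^4) = 7*A^6 + 77*A^2 + 140*A^-2 + 77*A^-6 + 7*A^-10
  A^-4 * (27*d^3 + d^5) = -A^6 - 32*A^2 - 91*A^-2 - 91*A^-6 - 32*A^-10 - A^-14
  A^-6 * (8*d^4) = 8*A^2 + 32*A^-2 + 48*A^-6 + 32*A^-10 + 8*A^-14
  A^-8 * (d^5) = -A^2 - 5*A^-2 - 10*A^-6 - 10*A^-10 - 5*A^-14 - A^-18
Summing the groups: <K> = A^10 - A^6 + 3*A^2 - 3*A^-2 + 3*A^-6 - 3*A^-10 + 2*A^-14 - A^-18
Normalise by the writhe: (-A^3)^(-w) = (-A^3)^(-6) = A^-18, so f(A) = A^-18 * <K> = A^-8 - A^-12 + 3*A^-16 - 3*A^-20 + 3*A^-24 - 3*A^-28 + 2*A^-32 - A^-36.
Substitute A = t^(-1/4), i.e. A^e → t^(-e/4): V(t) = -t^9 + 2*t^8 - 3*t^7 + 3*t^6 - 3*t^5 + 3*t^4 - t^3 + t^2

Answer: -t^9 + 2*t^8 - 3*t^7 + 3*t^6 - 3*t^5 + 3*t^4 - t^3 + t^2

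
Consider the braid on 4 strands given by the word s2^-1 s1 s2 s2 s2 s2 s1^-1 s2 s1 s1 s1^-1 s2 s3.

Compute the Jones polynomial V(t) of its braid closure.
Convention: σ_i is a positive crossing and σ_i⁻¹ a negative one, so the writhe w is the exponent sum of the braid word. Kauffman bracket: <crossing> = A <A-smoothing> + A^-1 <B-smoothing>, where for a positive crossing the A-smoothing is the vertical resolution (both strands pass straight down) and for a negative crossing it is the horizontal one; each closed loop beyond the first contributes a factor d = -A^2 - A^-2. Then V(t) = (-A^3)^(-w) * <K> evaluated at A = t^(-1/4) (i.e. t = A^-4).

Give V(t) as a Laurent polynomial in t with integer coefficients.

The presented braid s2^-1 s1 s2 s2 s2 s2 s1^-1 s2 s1 s1 s1^-1 s2 s3 on 4 strands reduces by inverse Markov moves (closure unchanged at each step):
  Destabilize: the word has the form β·s3 where s3 occurs only as the final letter (β ∈ B_3); drop it and the last strand → 3 strands.
  Deconjugate: the word is γ·β·γ⁻¹ with γ = s2^-1 s1 (prefix) and γ⁻¹ = s1^-1 s2 (suffix); strip both.
Reduced to β = s2 s2 s2 s2 s1^-1 s2 s1 s1 on 3 strands, 8 crossings.
Compute on β:
Braid: s2 s2 s2 s2 s1^-1 s2 s1 s1 on 3 strands, 8 crossings.
Writhe w = (#positive) - (#negative) = 7 - 1 = 6.
Computing the Kauffman bracket via state sum. There are 2^8 = 256 states.
Smooth each crossing (0=||, 1=⌣⌢); contribution A^(Σ sign_k(1-2s_k)) * d^(L-1).
Tabulate the states by total A-exponent and number of loops L (A-exp: L × count):
  A^8: L=2 ×1
  A^6: L=1 ×5, L=3 ×3
  A^4: L=2 ×27, L=4 ×1
  A^2: L=1 ×18, L=3 ×38
  A^0: L=2 ×41, L=4 ×29
  A^-2: L=3 ×44, L=5 ×12
  A^-4: L=4 ×26, L=6 ×2
  A^-6: L=5 ×8
  A^-8: L=6 ×1
Each group contributes A^e * Σ count * d^(L-1):
Powers of d = -A^2 - A^-2: d^2 = A^4 + 2 + A^-4; d^3 = -A^6 - 3*A^2 - 3*A^-2 - A^-6; d^4 = A^8 + 4*A^4 + 6 + 4*A^-4 + A^-8; d^5 = -A^10 - 5*A^6 - 10*A^2 - 10*A^-2 - 5*A^-6 - A^-10.
  A^8 * (d) = -A^10 - A^6
  A^6 * (5 + 3*d^2) = 3*A^10 + 11*A^6 + 3*A^2
  A^4 * (27*d + d^3) = -A^10 - 30*A^6 - 30*A^2 - A^-2
  A^2 * (18 + 38*d^2) = 38*A^6 + 94*A^2 + 38*A^-2
  A^0 * (41*d + 29*d^3) = -29*A^6 - 128*A^2 - 128*A^-2 - 29*A^-6
  A^-2 * (44*d^2 + 12*d^4) = 12*A^6 + 92*A^2 + 160*A^-2 + 92*A^-6 + 12*A^-10
  A^-4 * (26*d^3 + 2*d^5) = -2*A^6 - 36*A^2 - 98*A^-2 - 98*A^-6 - 36*A^-10 - 2*A^-14
  A^-6 * (8*d^4) = 8*A^2 + 32*A^-2 + 48*A^-6 + 32*A^-10 + 8*A^-14
  A^-8 * (d^5) = -A^2 - 5*A^-2 - 10*A^-6 - 10*A^-10 - 5*A^-14 - A^-18
Summing the groups: <K> = A^10 - A^6 + 2*A^2 - 2*A^-2 + 3*A^-6 - 2*A^-10 + A^-14 - A^-18
Normalise by the writhe: (-A^3)^(-w) = (-A^3)^(-6) = A^-18, so f(A) = A^-18 * <K> = A^-8 - A^-12 + 2*A^-16 - 2*A^-20 + 3*A^-24 - 2*A^-28 + A^-32 - A^-36.
Substitute A = t^(-1/4), i.e. A^e → t^(-e/4): V(t) = -t^9 + t^8 - 2*t^7 + 3*t^6 - 2*t^5 + 2*t^4 - t^3 + t^2

Answer: -t^9 + t^8 - 2*t^7 + 3*t^6 - 2*t^5 + 2*t^4 - t^3 + t^2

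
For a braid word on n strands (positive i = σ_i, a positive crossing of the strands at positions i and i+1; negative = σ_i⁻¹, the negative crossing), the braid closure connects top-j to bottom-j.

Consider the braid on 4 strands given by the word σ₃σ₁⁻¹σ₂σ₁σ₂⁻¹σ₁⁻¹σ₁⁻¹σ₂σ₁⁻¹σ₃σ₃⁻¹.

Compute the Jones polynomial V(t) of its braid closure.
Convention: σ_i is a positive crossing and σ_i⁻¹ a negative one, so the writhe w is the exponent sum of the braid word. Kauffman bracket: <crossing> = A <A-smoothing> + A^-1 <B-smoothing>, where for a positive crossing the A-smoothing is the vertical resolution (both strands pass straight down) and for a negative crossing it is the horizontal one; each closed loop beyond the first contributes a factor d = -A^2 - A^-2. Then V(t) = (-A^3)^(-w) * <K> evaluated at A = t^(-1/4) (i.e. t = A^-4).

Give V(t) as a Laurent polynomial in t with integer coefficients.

t - 1 + 2*t^-1 - 2*t^-2 + 2*t^-3 - 2*t^-4 + t^-5

Derivation:
The presented braid s3 s1^-1 s2 s1 s2^-1 s1^-1 s1^-1 s2 s1^-1 s3 s3^-1 on 4 strands reduces by inverse Markov moves (closure unchanged at each step):
  Deconjugate: the word is γ·β·γ⁻¹ with γ = s3 (prefix) and γ⁻¹ = s3^-1 (suffix); strip both.
  Destabilize: the word has the form β·s3 where s3 occurs only as the final letter (β ∈ B_3); drop it and the last strand → 3 strands.
Reduced to β = s1^-1 s2 s1 s2^-1 s1^-1 s1^-1 s2 s1^-1 on 3 strands, 8 crossings.
Compute on β:
Braid: s1^-1 s2 s1 s2^-1 s1^-1 s1^-1 s2 s1^-1 on 3 strands, 8 crossings.
Writhe w = (#positive) - (#negative) = 3 - 5 = -2.
Computing the Kauffman bracket via state sum. There are 2^8 = 256 states.
Smooth each crossing (0=||, 1=⌣⌢); contribution A^(Σ sign_k(1-2s_k)) * d^(L-1).
Tabulate the states by total A-exponent and number of loops L (A-exp: L × count):
  A^8: L=4 ×1
  A^6: L=3 ×5, L=5 ×3
  A^4: L=2 ×10, L=4 ×17, L=6 ×1
  A^2: L=1 ×8, L=3 ×42, L=5 ×6
  A^0: L=2 ×52, L=4 ×18
  A^-2: L=1 ×23, L=3 ×33
  A^-4: L=2 ×26, L=4 ×2
  A^-6: L=1 ×4, L=3 ×4
  A^-8: L=2 ×1
Each group contributes A^e * Σ count * d^(L-1):
Powers of d = -A^2 - A^-2: d^2 = A^4 + 2 + A^-4; d^3 = -A^6 - 3*A^2 - 3*A^-2 - A^-6; d^4 = A^8 + 4*A^4 + 6 + 4*A^-4 + A^-8; d^5 = -A^10 - 5*A^6 - 10*A^2 - 10*A^-2 - 5*A^-6 - A^-10.
  A^8 * (d^3) = -A^14 - 3*A^10 - 3*A^6 - A^2
  A^6 * (5*d^2 + 3*d^4) = 3*A^14 + 17*A^10 + 28*A^6 + 17*A^2 + 3*A^-2
  A^4 * (10*d + 17*d^3 + d^5) = -A^14 - 22*A^10 - 71*A^6 - 71*A^2 - 22*A^-2 - A^-6
  A^2 * (8 + 42*d^2 + 6*d^4) = 6*A^10 + 66*A^6 + 128*A^2 + 66*A^-2 + 6*A^-6
  A^0 * (52*d + 18*d^3) = -18*A^6 - 106*A^2 - 106*A^-2 - 18*A^-6
  A^-2 * (23 + 33*d^2) = 33*A^2 + 89*A^-2 + 33*A^-6
  A^-4 * (26*d + 2*d^3) = -2*A^2 - 32*A^-2 - 32*A^-6 - 2*A^-10
  A^-6 * (4 + 4*d^2) = 4*A^-2 + 12*A^-6 + 4*A^-10
  A^-8 * (d) = -A^-6 - A^-10
Summing the groups: <K> = A^14 - 2*A^10 + 2*A^6 - 2*A^2 + 2*A^-2 - A^-6 + A^-10
Normalise by the writhe: (-A^3)^(-w) = (-A^3)^(2) = A^6, so f(A) = A^6 * <K> = A^20 - 2*A^16 + 2*A^12 - 2*A^8 + 2*A^4 - 1 + A^-4.
Substitute A = t^(-1/4), i.e. A^e → t^(-e/4): V(t) = t - 1 + 2*t^-1 - 2*t^-2 + 2*t^-3 - 2*t^-4 + t^-5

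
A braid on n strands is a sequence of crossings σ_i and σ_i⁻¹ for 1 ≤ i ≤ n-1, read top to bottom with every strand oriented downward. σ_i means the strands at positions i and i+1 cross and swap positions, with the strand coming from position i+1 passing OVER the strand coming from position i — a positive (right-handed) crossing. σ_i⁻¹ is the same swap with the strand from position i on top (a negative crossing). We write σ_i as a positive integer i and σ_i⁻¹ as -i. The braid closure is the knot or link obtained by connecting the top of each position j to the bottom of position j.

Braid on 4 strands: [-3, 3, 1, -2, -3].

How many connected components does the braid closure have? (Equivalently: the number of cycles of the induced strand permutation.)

Track the strand permutation on 4 strands, starting from identity.
  step 1: s3^-1 swaps positions 3,4 -> [1 2 4 3]
  step 2: s3 swaps positions 3,4 -> [1 2 3 4]
  step 3: s1 swaps positions 1,2 -> [2 1 3 4]
  step 4: s2^-1 swaps positions 2,3 -> [2 3 1 4]
  step 5: s3^-1 swaps positions 3,4 -> [2 3 4 1]
Final permutation (position -> original strand): [2 3 4 1]
Closure components = cycle count of this permutation = 1.

Answer: 1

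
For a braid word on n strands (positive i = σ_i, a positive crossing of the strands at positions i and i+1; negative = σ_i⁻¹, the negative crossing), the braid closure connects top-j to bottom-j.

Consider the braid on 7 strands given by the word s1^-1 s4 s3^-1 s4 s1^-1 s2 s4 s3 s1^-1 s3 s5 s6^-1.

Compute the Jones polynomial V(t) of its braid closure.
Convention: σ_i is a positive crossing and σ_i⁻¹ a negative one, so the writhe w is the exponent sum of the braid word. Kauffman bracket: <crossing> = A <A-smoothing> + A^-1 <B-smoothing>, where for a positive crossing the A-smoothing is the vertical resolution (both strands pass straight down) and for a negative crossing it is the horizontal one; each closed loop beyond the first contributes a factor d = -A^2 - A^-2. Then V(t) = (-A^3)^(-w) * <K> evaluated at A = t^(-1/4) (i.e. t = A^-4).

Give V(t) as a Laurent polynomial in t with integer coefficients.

The presented braid s1^-1 s4 s3^-1 s4 s1^-1 s2 s4 s3 s1^-1 s3 s5 s6^-1 on 7 strands reduces by inverse Markov moves (closure unchanged at each step):
  Destabilize: the word has the form β·s6^-1 where s6^-1 occurs only as the final letter (β ∈ B_6); drop it and the last strand → 6 strands.
  Destabilize: the word has the form β·s5 where s5 occurs only as the final letter (β ∈ B_5); drop it and the last strand → 5 strands.
Reduced to β = s1^-1 s4 s3^-1 s4 s1^-1 s2 s4 s3 s1^-1 s3 on 5 strands, 10 crossings.
Compute on β:
Braid: s1^-1 s4 s3^-1 s4 s1^-1 s2 s4 s3 s1^-1 s3 on 5 strands, 10 crossings.
Writhe w = (#positive) - (#negative) = 6 - 4 = 2.
Computing the Kauffman bracket via state sum. There are 2^10 = 1024 states.
For each crossing: s=0 is the vertical smoothing, s=1 horizontal. Crossing k contributes A^(sign_k * (1 - 2*s_k)); loop factor d = -A^2 - A^-2.
Tabulate the states by total A-exponent and number of loops L (A-exp: L × count):
  A^10: L=5 ×1
  A^8: L=4 ×7, L=6 ×3
  A^6: L=3 ×18, L=5 ×26, L=7 ×1
  A^4: L=2 ×21, L=4 ×85, L=6 ×14
  A^2: L=1 ×9, L=3 ×137, L=5 ×62, L=7 ×2
  A^0: L=2 ×105, L=4 ×132, L=6 ×15
  A^-2: L=1 ×30, L=3 ×132, L=5 ×47, L=7 ×1
  A^-4: L=2 ×49, L=4 ×65, L=6 ×6
  A^-6: L=3 ×31, L=5 ×14
  A^-8: L=4 ×9, L=6 ×1
  A^-10: L=5 ×1
Each group contributes A^e * Σ count * d^(L-1):
Powers of d = -A^2 - A^-2: d^2 = A^4 + 2 + A^-4; d^3 = -A^6 - 3*A^2 - 3*A^-2 - A^-6; d^4 = A^8 + 4*A^4 + 6 + 4*A^-4 + A^-8; d^5 = -A^10 - 5*A^6 - 10*A^2 - 10*A^-2 - 5*A^-6 - A^-10; d^6 = A^12 + 6*A^8 + 15*A^4 + 20 + 15*A^-4 + 6*A^-8 + A^-12.
  A^10 * (d^4) = A^18 + 4*A^14 + 6*A^10 + 4*A^6 + A^2
  A^8 * (7*d^3 + 3*d^5) = -3*A^18 - 22*A^14 - 51*A^10 - 51*A^6 - 22*A^2 - 3*A^-2
  A^6 * (18*d^2 + 26*d^4 + d^6) = A^18 + 32*A^14 + 137*A^10 + 212*A^6 + 137*A^2 + 32*A^-2 + A^-6
  A^4 * (21*d + 85*d^3 + 14*d^5) = -14*A^14 - 155*A^10 - 416*A^6 - 416*A^2 - 155*A^-2 - 14*A^-6
  A^2 * (9 + 137*d^2 + 62*d^4 + 2*d^6) = 2*A^14 + 74*A^10 + 415*A^6 + 695*A^2 + 415*A^-2 + 74*A^-6 + 2*A^-10
  A^0 * (105*d + 132*d^3 + 15*d^5) = -15*A^10 - 207*A^6 - 651*A^2 - 651*A^-2 - 207*A^-6 - 15*A^-10
  A^-2 * (30 + 132*d^2 + 47*d^4 + d^6) = A^10 + 53*A^6 + 335*A^2 + 596*A^-2 + 335*A^-6 + 53*A^-10 + A^-14
  A^-4 * (49*d + 65*d^3 + 6*d^5) = -6*A^6 - 95*A^2 - 304*A^-2 - 304*A^-6 - 95*A^-10 - 6*A^-14
  A^-6 * (31*d^2 + 14*d^4) = 14*A^2 + 87*A^-2 + 146*A^-6 + 87*A^-10 + 14*A^-14
  A^-8 * (9*d^3 + d^5) = -A^2 - 14*A^-2 - 37*A^-6 - 37*A^-10 - 14*A^-14 - A^-18
  A^-10 * (d^4) = A^-2 + 4*A^-6 + 6*A^-10 + 4*A^-14 + A^-18
Summing the groups: <K> = -A^18 + 2*A^14 - 3*A^10 + 4*A^6 - 3*A^2 + 4*A^-2 - 2*A^-6 + A^-10 - A^-14
Normalise by the writhe: (-A^3)^(-w) = (-A^3)^(-2) = A^-6, so f(A) = A^-6 * <K> = -A^12 + 2*A^8 - 3*A^4 + 4 - 3*A^-4 + 4*A^-8 - 2*A^-12 + A^-16 - A^-20.
Substitute A = t^(-1/4), i.e. A^e → t^(-e/4): V(t) = -t^5 + t^4 - 2*t^3 + 4*t^2 - 3*t + 4 - 3*t^-1 + 2*t^-2 - t^-3

Answer: -t^5 + t^4 - 2*t^3 + 4*t^2 - 3*t + 4 - 3*t^-1 + 2*t^-2 - t^-3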